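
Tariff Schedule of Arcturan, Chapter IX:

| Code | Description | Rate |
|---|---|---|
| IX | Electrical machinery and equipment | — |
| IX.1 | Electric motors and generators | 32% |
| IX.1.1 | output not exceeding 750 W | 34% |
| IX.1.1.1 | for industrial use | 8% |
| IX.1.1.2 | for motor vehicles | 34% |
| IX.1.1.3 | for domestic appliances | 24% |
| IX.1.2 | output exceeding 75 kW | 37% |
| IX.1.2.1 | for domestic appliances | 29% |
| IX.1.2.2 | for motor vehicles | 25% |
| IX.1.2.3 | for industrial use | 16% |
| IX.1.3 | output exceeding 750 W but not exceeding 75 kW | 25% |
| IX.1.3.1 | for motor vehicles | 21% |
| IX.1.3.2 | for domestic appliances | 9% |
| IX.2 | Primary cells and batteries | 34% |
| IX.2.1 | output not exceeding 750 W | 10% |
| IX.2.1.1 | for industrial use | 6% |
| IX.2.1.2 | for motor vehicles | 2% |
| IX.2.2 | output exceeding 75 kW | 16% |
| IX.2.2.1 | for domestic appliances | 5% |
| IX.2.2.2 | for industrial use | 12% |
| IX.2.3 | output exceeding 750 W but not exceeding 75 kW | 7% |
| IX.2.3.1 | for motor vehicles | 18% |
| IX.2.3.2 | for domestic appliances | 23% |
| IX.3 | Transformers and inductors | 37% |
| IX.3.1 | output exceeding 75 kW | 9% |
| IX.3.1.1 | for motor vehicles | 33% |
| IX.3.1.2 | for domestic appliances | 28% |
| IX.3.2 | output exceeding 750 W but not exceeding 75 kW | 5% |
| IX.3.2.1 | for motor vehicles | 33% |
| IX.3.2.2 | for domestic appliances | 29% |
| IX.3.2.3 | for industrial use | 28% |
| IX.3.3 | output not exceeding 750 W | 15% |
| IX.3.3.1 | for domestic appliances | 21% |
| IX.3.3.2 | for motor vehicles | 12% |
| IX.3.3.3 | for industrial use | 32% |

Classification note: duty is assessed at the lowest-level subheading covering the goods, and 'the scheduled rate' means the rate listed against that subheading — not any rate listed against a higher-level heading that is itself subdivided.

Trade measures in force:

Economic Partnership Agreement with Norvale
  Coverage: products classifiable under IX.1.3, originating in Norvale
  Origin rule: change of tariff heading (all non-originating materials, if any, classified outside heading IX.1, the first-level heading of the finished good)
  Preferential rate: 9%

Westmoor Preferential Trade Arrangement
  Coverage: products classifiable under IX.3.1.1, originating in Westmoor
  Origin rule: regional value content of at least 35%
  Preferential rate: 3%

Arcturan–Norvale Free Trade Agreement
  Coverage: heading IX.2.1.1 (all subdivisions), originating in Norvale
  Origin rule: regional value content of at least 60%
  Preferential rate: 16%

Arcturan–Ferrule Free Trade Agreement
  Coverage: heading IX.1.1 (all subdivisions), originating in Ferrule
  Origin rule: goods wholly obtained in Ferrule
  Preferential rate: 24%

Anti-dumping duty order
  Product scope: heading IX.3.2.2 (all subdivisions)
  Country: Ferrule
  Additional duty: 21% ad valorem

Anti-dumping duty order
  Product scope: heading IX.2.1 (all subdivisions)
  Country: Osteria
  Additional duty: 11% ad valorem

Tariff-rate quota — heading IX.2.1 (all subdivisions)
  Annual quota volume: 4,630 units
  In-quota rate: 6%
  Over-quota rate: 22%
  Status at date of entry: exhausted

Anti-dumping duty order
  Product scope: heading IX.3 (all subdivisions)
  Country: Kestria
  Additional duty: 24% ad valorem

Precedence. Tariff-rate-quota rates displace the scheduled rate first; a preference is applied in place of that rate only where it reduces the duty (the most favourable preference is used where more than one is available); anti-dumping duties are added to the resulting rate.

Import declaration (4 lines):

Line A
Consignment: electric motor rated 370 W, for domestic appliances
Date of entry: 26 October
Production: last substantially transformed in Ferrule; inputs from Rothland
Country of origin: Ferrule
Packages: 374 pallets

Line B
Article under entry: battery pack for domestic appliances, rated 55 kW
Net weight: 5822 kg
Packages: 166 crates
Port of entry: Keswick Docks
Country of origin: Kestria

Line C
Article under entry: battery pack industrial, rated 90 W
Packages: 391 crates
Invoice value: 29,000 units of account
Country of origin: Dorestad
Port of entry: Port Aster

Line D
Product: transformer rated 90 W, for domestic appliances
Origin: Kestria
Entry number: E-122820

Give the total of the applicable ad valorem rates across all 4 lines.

114%

Line A: electric motor → IX.1; rated 370 W → IX.1.1; for domestic appliances → IX.1.1.3. Scheduled 24%. Ferrule agreement on IX.1.1: not wholly obtained. → 24%.
Line B: battery pack → IX.2; rated 55 kW → IX.2.3; for domestic appliances → IX.2.3.2. Scheduled 23%. No special measure applies. → 23%.
Line C: battery pack → IX.2; rated 90 W → IX.2.1; industrial → IX.2.1.1. Scheduled 6%. quota on IX.2.1 exhausted → over-quota 22%. → 22%.
Line D: transformer → IX.3; rated 90 W → IX.3.3; for domestic appliances → IX.3.3.1. Scheduled 21%. anti-dumping (Kestria, IX.3): +24%; total 21% + 24% = 45%. → 45%.
Sum: 24% + 23% + 22% + 45% = 114%.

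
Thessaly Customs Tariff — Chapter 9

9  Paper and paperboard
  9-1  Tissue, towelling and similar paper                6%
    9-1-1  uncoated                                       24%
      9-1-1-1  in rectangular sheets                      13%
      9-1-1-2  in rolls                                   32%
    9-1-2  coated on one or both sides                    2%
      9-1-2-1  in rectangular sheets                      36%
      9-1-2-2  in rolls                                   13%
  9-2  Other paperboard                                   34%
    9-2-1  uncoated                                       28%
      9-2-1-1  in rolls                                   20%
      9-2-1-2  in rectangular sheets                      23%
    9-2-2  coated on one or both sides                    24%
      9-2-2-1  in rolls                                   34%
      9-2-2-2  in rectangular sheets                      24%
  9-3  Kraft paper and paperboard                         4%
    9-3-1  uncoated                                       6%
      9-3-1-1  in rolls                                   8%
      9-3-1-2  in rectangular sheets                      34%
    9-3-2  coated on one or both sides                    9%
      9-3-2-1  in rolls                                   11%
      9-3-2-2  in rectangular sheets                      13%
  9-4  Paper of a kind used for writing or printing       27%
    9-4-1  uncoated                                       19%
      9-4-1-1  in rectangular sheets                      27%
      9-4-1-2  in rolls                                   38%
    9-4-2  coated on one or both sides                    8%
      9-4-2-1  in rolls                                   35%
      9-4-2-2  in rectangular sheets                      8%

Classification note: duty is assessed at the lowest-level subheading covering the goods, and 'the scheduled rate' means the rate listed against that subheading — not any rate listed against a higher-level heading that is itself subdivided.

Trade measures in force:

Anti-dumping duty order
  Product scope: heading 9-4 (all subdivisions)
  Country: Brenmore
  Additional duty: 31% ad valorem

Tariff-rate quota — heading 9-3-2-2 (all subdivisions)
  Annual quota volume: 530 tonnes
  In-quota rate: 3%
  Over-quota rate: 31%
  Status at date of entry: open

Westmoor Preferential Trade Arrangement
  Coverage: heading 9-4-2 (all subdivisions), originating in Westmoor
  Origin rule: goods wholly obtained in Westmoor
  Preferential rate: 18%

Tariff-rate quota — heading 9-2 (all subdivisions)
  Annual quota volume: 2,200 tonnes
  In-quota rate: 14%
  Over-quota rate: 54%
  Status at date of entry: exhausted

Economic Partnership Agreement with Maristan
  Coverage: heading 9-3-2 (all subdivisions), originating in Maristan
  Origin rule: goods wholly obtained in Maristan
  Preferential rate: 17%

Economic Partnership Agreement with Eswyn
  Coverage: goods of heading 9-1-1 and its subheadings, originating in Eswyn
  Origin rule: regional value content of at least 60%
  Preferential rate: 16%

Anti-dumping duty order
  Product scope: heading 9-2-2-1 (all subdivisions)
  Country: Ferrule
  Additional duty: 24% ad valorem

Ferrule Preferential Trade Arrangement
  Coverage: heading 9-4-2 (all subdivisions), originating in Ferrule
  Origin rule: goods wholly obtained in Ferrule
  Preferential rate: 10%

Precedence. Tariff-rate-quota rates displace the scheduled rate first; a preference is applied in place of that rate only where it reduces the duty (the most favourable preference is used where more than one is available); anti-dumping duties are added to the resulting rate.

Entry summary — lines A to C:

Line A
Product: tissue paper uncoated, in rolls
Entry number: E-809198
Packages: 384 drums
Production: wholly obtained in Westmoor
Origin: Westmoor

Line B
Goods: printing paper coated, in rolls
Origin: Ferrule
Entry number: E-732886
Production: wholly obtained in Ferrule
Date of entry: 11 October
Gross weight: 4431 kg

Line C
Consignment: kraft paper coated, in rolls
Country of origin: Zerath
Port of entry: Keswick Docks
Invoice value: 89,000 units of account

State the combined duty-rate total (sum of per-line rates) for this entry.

53%

Line A: tissue paper → 9-1; uncoated → 9-1-1; in rolls → 9-1-1-2. Scheduled 32%. Westmoor agreement on 9-4-2: 9-1-1-2 not covered. → 32%.
Line B: printing paper → 9-4; coated → 9-4-2; in rolls → 9-4-2-1. Scheduled 35%. Ferrule agreement on 9-4-2: wholly obtained → 10% available; preferential 10%. → 10%.
Line C: kraft paper → 9-3; coated → 9-3-2; in rolls → 9-3-2-1. Scheduled 11%. No special measure applies. → 11%.
Sum: 32% + 10% + 11% = 53%.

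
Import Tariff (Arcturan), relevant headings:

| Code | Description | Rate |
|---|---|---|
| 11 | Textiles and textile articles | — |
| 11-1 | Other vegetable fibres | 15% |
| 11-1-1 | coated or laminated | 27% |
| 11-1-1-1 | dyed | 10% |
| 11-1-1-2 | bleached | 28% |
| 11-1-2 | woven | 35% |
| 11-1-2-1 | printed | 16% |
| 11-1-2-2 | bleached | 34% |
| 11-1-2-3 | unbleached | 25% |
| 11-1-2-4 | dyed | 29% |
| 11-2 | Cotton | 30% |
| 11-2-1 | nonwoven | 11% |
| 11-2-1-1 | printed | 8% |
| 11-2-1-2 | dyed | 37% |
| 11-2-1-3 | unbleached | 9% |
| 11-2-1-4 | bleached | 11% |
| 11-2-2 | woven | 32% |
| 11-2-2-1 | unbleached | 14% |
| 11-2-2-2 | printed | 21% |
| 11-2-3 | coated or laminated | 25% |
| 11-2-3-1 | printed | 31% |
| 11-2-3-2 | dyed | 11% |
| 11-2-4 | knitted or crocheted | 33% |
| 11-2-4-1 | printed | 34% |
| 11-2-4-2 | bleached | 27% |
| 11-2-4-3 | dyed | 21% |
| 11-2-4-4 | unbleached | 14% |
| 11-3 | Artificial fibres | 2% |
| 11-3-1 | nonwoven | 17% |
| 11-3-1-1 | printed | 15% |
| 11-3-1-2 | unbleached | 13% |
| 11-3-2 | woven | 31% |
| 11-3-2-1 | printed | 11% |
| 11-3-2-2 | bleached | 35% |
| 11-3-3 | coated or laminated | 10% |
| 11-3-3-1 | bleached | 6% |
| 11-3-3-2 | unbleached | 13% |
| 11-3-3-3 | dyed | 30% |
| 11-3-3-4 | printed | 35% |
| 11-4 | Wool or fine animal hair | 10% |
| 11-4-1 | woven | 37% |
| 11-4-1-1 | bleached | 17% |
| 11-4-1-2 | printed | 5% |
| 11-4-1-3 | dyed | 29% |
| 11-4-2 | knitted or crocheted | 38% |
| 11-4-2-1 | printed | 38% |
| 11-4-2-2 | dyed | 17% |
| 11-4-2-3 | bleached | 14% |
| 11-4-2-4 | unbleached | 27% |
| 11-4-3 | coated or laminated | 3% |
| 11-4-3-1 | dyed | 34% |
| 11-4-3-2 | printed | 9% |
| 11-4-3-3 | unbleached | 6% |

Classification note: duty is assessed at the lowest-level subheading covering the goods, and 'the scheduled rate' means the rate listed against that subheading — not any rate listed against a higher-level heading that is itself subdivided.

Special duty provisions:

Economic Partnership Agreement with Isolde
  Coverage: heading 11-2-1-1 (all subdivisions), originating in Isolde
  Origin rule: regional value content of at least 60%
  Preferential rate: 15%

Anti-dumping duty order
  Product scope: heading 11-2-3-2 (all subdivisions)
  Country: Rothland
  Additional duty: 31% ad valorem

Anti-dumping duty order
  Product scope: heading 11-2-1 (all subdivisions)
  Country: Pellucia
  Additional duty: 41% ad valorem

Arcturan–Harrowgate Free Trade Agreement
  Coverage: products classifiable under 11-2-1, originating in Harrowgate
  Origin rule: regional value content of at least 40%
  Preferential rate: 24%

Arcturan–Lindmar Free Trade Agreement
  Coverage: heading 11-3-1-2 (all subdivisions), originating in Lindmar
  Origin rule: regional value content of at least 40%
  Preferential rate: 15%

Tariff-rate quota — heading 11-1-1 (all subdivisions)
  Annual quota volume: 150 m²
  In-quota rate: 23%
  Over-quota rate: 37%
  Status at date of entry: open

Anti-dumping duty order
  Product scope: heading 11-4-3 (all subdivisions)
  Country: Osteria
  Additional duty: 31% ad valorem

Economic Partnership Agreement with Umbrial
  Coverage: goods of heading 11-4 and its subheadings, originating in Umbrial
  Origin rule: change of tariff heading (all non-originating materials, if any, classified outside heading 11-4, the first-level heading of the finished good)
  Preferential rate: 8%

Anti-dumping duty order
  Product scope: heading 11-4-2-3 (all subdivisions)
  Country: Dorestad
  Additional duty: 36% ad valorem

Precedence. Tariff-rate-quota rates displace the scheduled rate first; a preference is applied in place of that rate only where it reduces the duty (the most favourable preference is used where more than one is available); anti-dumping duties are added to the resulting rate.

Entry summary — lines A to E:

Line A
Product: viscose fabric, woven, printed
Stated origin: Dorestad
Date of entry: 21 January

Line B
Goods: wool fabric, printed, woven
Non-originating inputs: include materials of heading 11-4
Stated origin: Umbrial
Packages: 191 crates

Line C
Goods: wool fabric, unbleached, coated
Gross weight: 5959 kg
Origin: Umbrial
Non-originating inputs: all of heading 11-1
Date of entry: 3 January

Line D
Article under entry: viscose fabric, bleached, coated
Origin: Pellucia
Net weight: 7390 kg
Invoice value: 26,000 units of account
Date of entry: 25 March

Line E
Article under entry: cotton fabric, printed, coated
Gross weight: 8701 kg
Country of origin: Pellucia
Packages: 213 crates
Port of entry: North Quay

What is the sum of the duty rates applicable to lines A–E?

Line A: viscose → 11-3; woven → 11-3-2; printed → 11-3-2-1. Scheduled 11%. No special measure applies. → 11%.
Line B: wool → 11-4; woven → 11-4-1; printed → 11-4-1-2. Scheduled 5%. Umbrial agreement on 11-4: CTH not met. → 5%.
Line C: wool → 11-4; coated → 11-4-3; unbleached → 11-4-3-3. Scheduled 6%. Umbrial agreement on 11-4: CTH met → 8% available; preference 8% not lower than 6% → no reduction. → 6%.
Line D: viscose → 11-3; coated → 11-3-3; bleached → 11-3-3-1. Scheduled 6%. No special measure applies. → 6%.
Line E: cotton → 11-2; coated → 11-2-3; printed → 11-2-3-1. Scheduled 31%. No special measure applies. → 31%.
Sum: 11% + 5% + 6% + 6% + 31% = 59%.

59%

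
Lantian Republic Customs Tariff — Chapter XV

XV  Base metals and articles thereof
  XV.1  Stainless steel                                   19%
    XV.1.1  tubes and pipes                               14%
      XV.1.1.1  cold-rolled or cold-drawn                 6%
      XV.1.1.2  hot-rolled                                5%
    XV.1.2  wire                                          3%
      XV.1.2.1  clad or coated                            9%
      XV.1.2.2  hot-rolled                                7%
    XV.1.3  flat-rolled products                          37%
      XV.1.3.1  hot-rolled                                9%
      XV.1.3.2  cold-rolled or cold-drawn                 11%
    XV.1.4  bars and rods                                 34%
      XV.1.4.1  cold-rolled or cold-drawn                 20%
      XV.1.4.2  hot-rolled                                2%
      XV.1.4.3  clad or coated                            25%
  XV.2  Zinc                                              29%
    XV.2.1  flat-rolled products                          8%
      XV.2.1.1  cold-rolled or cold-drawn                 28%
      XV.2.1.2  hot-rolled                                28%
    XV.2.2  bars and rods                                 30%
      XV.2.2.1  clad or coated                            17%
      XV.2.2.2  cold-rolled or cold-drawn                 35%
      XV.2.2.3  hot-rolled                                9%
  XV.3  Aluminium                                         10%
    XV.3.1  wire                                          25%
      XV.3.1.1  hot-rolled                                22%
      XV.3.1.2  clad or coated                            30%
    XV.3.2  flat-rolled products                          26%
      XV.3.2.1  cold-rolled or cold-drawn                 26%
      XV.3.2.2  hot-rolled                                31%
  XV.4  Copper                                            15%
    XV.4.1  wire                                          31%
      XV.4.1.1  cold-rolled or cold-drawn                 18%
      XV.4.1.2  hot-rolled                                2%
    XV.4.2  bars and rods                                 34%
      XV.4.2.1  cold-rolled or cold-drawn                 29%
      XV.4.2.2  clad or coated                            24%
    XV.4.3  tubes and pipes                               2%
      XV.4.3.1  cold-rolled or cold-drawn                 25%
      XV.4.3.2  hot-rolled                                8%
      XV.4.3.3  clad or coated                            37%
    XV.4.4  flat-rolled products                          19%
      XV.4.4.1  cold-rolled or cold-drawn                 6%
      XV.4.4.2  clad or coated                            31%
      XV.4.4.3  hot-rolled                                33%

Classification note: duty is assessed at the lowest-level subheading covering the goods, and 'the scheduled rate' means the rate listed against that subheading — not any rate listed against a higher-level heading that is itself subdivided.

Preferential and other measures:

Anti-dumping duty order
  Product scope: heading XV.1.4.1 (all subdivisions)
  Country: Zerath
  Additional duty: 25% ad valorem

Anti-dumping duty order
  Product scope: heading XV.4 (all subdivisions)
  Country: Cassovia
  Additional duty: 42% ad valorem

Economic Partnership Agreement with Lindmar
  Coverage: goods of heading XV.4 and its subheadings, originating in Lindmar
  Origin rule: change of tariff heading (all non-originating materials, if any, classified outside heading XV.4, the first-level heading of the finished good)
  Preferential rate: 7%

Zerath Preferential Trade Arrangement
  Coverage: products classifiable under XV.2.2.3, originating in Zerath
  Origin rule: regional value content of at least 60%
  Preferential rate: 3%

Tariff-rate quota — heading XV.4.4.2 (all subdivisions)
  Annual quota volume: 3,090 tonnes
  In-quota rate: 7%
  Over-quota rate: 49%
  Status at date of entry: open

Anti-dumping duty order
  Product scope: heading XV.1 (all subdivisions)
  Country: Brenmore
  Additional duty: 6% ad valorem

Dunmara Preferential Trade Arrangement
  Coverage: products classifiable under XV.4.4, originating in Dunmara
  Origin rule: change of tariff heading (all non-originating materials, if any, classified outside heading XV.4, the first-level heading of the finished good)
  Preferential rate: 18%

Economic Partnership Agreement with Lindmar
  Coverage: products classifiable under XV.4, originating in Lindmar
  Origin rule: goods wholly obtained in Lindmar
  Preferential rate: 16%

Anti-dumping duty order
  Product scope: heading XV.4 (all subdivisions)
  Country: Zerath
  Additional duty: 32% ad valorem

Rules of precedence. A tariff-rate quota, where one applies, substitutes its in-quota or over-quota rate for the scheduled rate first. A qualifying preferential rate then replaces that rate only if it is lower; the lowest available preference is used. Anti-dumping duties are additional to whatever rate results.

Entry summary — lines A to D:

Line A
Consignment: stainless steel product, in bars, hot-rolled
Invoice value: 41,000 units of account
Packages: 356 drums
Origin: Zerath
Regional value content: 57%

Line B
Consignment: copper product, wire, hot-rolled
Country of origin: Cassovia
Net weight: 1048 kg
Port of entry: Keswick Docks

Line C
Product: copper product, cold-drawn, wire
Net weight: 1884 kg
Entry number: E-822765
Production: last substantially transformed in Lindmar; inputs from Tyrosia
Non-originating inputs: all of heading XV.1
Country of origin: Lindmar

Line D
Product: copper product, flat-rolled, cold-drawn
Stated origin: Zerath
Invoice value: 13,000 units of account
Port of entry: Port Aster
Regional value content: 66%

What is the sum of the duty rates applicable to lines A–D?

Line A: stainless steel → XV.1; in bars → XV.1.4; hot-rolled → XV.1.4.2. Scheduled 2%. Zerath agreement on XV.2.2.3: XV.1.4.2 not covered. → 2%.
Line B: copper → XV.4; wire → XV.4.1; hot-rolled → XV.4.1.2. Scheduled 2%. anti-dumping (Cassovia, XV.4): +42%; total 2% + 42% = 44%. → 44%.
Line C: copper → XV.4; wire → XV.4.1; cold-drawn → XV.4.1.1. Scheduled 18%. Lindmar agreement on XV.4: CTH met → 7% available; Lindmar agreement on XV.4: not wholly obtained; preferential 7%. → 7%.
Line D: copper → XV.4; flat-rolled → XV.4.4; cold-drawn → XV.4.4.1. Scheduled 6%. Zerath agreement on XV.2.2.3: XV.4.4.1 not covered; anti-dumping (Zerath, XV.4): +32%; total 6% + 32% = 38%. → 38%.
Sum: 2% + 44% + 7% + 38% = 91%.

91%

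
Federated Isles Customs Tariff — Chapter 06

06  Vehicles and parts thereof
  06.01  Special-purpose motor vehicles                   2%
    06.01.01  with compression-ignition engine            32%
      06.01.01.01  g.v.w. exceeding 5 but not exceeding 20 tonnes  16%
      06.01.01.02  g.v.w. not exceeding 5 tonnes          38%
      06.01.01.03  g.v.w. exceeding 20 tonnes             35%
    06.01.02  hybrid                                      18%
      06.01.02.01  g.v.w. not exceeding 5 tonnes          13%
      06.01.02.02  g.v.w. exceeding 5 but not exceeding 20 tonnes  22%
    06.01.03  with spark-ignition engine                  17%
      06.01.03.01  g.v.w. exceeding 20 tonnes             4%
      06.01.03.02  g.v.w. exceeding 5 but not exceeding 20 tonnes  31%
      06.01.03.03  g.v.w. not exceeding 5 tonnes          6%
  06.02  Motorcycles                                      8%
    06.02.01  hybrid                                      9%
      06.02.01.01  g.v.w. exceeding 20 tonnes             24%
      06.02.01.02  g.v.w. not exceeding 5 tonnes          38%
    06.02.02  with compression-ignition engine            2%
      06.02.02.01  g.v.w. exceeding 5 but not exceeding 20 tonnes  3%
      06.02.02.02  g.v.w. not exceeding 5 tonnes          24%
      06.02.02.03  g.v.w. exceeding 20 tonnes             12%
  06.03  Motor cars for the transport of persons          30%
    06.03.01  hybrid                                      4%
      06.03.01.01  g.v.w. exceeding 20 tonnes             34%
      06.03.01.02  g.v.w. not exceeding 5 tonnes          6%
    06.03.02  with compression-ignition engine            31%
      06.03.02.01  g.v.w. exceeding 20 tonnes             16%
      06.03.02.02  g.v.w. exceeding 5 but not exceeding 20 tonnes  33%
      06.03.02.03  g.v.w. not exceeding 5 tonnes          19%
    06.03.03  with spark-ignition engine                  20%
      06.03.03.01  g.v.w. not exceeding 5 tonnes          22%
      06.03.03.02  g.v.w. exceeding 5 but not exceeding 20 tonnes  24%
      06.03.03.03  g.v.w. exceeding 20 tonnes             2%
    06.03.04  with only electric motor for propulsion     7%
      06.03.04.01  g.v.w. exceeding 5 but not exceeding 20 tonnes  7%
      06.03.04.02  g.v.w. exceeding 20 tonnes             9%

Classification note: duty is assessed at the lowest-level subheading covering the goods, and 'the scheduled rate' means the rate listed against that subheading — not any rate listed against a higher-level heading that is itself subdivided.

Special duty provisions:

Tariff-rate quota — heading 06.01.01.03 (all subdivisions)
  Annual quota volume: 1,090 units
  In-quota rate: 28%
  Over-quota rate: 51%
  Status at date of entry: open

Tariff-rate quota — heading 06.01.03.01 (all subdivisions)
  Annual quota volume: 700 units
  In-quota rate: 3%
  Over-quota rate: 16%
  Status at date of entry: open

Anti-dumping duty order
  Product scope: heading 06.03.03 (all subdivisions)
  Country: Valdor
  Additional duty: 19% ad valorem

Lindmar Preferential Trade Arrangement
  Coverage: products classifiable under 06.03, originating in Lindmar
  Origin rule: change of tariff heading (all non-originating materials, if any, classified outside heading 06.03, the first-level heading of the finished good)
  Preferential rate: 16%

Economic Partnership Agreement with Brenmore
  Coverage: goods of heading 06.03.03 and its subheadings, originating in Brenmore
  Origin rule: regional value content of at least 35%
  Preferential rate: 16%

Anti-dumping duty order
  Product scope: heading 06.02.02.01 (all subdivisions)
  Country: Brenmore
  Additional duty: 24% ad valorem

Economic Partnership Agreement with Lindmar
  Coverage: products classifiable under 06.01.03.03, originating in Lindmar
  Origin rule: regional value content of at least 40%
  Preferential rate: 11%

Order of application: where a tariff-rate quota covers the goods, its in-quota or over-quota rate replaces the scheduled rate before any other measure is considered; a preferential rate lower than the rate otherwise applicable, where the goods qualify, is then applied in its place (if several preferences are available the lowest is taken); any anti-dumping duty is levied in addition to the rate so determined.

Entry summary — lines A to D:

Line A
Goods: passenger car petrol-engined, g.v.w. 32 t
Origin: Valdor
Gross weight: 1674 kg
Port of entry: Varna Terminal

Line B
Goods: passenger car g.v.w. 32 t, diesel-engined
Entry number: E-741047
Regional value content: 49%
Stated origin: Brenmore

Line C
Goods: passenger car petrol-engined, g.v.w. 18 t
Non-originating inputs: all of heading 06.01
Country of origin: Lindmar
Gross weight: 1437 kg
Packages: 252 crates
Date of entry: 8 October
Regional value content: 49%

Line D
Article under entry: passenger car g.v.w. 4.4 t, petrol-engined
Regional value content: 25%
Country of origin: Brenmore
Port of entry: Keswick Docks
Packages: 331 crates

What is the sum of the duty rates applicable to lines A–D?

75%

Line A: passenger car → 06.03; petrol-engined → 06.03.03; g.v.w. 32 t → 06.03.03.03. Scheduled 2%. anti-dumping (Valdor, 06.03.03): +19%; total 2% + 19% = 21%. → 21%.
Line B: passenger car → 06.03; diesel-engined → 06.03.02; g.v.w. 32 t → 06.03.02.01. Scheduled 16%. Brenmore agreement on 06.03.03: 06.03.02.01 not covered. → 16%.
Line C: passenger car → 06.03; petrol-engined → 06.03.03; g.v.w. 18 t → 06.03.03.02. Scheduled 24%. Lindmar agreement on 06.03: CTH met → 16% available; Lindmar agreement on 06.01.03.03: 06.03.03.02 not covered; preferential 16%. → 16%.
Line D: passenger car → 06.03; petrol-engined → 06.03.03; g.v.w. 4.4 t → 06.03.03.01. Scheduled 22%. Brenmore agreement on 06.03.03: RVC < 35%. → 22%.
Sum: 21% + 16% + 16% + 22% = 75%.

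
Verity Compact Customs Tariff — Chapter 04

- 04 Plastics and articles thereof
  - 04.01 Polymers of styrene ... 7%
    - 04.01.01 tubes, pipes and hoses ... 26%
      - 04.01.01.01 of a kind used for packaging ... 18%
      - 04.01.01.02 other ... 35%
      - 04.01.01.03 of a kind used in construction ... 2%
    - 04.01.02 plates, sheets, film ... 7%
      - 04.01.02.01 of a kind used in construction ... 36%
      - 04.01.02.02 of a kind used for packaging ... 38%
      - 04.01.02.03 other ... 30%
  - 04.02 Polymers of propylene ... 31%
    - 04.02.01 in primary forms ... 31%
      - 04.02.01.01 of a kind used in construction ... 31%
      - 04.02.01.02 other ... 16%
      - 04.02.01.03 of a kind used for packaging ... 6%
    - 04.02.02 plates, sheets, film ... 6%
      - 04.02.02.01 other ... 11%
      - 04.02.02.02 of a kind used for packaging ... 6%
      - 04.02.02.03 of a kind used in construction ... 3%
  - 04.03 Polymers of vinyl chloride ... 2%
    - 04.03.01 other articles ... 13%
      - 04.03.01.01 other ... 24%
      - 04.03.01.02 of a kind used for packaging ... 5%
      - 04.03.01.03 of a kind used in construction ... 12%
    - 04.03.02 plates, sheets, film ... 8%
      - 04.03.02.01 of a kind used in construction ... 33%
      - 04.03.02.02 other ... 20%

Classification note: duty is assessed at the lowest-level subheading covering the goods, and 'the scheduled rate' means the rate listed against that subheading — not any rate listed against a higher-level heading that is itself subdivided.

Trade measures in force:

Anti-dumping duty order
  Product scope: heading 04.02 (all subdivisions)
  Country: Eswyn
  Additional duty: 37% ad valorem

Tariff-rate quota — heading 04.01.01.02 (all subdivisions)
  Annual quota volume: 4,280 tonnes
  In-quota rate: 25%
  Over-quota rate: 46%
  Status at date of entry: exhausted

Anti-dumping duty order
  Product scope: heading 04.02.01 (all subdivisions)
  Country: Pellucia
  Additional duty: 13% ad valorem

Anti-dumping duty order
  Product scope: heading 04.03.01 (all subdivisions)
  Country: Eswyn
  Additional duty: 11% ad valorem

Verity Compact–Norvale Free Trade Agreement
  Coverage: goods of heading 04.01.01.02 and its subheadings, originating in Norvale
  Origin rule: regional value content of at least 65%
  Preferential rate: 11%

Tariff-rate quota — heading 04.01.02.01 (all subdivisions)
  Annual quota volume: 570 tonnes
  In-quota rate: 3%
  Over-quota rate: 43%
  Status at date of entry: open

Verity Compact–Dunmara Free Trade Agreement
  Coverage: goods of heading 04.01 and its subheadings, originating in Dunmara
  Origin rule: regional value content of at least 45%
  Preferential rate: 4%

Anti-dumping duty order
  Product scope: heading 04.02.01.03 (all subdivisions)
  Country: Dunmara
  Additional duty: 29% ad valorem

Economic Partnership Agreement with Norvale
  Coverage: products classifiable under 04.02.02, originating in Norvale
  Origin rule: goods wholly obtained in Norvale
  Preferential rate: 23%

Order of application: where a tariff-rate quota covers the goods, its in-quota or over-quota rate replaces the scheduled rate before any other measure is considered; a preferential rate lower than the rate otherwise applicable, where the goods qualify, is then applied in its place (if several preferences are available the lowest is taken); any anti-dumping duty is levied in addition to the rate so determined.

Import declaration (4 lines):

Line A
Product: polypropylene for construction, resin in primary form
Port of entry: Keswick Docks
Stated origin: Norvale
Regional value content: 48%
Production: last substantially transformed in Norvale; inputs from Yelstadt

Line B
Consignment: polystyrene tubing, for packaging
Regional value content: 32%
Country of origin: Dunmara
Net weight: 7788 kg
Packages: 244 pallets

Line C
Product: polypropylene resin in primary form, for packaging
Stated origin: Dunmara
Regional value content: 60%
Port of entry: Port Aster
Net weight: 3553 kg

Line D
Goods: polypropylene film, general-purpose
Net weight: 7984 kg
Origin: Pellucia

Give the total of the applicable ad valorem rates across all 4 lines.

Line A: polypropylene → 04.02; resin in primary form → 04.02.01; for construction → 04.02.01.01. Scheduled 31%. Norvale agreement on 04.01.01.02: 04.02.01.01 not covered; Norvale agreement on 04.02.02: 04.02.01.01 not covered. → 31%.
Line B: polystyrene → 04.01; tubing → 04.01.01; for packaging → 04.01.01.01. Scheduled 18%. Dunmara agreement on 04.01: RVC < 45%. → 18%.
Line C: polypropylene → 04.02; resin in primary form → 04.02.01; for packaging → 04.02.01.03. Scheduled 6%. Dunmara agreement on 04.01: 04.02.01.03 not covered; anti-dumping (Dunmara, 04.02.01.03): +29%; total 6% + 29% = 35%. → 35%.
Line D: polypropylene → 04.02; film → 04.02.02; general-purpose → 04.02.02.01. Scheduled 11%. No special measure applies. → 11%.
Sum: 31% + 18% + 35% + 11% = 95%.

95%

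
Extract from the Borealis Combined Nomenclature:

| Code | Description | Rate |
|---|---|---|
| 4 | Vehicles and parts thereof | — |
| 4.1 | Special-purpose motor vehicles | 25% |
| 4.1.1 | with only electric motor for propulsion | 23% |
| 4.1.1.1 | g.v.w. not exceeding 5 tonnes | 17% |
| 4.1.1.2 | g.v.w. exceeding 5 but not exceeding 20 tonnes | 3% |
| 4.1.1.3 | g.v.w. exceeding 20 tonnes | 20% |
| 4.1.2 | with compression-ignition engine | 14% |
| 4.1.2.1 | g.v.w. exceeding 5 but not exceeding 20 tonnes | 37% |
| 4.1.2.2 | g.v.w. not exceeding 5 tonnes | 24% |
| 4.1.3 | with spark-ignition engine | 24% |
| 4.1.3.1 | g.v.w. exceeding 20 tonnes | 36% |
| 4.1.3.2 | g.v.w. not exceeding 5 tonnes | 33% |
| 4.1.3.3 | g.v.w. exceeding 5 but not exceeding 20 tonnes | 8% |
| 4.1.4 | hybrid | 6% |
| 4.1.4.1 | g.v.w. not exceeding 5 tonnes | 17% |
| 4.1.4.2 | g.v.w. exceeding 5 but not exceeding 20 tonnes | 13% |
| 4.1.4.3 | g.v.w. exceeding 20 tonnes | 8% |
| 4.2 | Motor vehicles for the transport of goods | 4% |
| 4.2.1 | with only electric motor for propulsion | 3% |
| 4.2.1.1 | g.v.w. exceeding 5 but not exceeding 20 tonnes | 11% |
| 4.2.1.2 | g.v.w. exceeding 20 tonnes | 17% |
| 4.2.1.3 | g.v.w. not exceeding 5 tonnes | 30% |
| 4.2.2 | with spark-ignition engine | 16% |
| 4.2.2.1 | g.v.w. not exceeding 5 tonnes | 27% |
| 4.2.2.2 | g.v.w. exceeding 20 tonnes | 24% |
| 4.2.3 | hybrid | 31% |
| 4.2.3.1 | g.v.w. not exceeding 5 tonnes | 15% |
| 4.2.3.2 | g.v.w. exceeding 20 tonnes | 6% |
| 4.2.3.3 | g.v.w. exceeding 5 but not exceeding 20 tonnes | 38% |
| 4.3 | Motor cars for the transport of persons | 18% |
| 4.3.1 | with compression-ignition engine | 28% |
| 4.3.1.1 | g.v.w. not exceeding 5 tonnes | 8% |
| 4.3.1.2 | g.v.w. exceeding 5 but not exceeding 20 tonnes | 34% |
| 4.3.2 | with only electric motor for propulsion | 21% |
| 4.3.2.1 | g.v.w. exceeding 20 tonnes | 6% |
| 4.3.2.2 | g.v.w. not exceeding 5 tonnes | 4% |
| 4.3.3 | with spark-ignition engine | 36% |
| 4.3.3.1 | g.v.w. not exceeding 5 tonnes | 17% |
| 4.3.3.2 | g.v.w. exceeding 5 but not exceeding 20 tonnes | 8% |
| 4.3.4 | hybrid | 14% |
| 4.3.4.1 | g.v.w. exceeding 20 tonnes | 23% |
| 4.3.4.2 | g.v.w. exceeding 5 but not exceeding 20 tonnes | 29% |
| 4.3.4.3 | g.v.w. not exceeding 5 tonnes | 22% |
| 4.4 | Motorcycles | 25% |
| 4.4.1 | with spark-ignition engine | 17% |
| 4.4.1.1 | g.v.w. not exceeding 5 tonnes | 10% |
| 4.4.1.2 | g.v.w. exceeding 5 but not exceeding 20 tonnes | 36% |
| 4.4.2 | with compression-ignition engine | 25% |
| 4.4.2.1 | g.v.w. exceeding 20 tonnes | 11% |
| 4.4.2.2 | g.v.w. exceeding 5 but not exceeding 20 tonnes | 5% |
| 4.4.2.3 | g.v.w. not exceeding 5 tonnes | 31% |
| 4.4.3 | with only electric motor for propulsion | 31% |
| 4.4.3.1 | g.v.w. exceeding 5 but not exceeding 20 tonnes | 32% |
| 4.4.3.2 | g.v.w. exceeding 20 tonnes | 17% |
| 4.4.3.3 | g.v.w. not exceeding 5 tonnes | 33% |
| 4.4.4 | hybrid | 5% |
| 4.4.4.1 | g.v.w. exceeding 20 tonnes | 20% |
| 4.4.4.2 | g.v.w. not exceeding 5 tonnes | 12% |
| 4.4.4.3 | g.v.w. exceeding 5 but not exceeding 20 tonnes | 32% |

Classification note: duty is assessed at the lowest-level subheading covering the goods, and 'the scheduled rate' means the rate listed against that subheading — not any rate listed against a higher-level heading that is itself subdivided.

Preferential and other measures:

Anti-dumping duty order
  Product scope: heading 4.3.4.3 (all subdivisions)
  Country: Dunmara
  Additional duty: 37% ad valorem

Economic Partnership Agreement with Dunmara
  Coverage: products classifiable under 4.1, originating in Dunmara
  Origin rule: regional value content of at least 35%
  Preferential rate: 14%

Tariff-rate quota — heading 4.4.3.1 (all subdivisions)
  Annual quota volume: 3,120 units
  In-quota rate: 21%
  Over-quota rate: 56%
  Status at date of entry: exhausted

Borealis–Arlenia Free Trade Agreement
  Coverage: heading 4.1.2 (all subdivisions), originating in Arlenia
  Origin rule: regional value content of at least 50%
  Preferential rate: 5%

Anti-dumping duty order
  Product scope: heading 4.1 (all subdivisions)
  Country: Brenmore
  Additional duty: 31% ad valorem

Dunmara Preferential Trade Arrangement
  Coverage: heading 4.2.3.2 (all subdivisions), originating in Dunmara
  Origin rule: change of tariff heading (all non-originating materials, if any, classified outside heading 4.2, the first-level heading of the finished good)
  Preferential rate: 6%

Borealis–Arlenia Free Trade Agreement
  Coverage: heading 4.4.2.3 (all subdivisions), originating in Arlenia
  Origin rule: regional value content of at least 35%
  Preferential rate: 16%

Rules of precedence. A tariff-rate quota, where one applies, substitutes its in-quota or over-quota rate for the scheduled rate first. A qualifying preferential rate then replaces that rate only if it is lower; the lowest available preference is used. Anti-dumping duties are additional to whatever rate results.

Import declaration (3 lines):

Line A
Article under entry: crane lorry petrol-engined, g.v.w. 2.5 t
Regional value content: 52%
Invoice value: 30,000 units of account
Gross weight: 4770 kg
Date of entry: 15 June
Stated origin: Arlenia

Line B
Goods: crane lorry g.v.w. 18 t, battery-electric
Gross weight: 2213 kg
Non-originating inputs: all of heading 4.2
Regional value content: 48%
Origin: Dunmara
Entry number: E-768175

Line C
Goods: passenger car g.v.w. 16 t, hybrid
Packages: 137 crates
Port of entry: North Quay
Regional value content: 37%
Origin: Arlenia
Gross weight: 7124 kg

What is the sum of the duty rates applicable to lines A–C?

65%

Line A: crane lorry → 4.1; petrol-engined → 4.1.3; g.v.w. 2.5 t → 4.1.3.2. Scheduled 33%. Arlenia agreement on 4.1.2: 4.1.3.2 not covered; Arlenia agreement on 4.4.2.3: 4.1.3.2 not covered. → 33%.
Line B: crane lorry → 4.1; battery-electric → 4.1.1; g.v.w. 18 t → 4.1.1.2. Scheduled 3%. Dunmara agreement on 4.1: RVC ≥ 35% → 14% available; Dunmara agreement on 4.2.3.2: 4.1.1.2 not covered; preference 14% not lower than 3% → no reduction. → 3%.
Line C: passenger car → 4.3; hybrid → 4.3.4; g.v.w. 16 t → 4.3.4.2. Scheduled 29%. Arlenia agreement on 4.1.2: 4.3.4.2 not covered; Arlenia agreement on 4.4.2.3: 4.3.4.2 not covered. → 29%.
Sum: 33% + 3% + 29% = 65%.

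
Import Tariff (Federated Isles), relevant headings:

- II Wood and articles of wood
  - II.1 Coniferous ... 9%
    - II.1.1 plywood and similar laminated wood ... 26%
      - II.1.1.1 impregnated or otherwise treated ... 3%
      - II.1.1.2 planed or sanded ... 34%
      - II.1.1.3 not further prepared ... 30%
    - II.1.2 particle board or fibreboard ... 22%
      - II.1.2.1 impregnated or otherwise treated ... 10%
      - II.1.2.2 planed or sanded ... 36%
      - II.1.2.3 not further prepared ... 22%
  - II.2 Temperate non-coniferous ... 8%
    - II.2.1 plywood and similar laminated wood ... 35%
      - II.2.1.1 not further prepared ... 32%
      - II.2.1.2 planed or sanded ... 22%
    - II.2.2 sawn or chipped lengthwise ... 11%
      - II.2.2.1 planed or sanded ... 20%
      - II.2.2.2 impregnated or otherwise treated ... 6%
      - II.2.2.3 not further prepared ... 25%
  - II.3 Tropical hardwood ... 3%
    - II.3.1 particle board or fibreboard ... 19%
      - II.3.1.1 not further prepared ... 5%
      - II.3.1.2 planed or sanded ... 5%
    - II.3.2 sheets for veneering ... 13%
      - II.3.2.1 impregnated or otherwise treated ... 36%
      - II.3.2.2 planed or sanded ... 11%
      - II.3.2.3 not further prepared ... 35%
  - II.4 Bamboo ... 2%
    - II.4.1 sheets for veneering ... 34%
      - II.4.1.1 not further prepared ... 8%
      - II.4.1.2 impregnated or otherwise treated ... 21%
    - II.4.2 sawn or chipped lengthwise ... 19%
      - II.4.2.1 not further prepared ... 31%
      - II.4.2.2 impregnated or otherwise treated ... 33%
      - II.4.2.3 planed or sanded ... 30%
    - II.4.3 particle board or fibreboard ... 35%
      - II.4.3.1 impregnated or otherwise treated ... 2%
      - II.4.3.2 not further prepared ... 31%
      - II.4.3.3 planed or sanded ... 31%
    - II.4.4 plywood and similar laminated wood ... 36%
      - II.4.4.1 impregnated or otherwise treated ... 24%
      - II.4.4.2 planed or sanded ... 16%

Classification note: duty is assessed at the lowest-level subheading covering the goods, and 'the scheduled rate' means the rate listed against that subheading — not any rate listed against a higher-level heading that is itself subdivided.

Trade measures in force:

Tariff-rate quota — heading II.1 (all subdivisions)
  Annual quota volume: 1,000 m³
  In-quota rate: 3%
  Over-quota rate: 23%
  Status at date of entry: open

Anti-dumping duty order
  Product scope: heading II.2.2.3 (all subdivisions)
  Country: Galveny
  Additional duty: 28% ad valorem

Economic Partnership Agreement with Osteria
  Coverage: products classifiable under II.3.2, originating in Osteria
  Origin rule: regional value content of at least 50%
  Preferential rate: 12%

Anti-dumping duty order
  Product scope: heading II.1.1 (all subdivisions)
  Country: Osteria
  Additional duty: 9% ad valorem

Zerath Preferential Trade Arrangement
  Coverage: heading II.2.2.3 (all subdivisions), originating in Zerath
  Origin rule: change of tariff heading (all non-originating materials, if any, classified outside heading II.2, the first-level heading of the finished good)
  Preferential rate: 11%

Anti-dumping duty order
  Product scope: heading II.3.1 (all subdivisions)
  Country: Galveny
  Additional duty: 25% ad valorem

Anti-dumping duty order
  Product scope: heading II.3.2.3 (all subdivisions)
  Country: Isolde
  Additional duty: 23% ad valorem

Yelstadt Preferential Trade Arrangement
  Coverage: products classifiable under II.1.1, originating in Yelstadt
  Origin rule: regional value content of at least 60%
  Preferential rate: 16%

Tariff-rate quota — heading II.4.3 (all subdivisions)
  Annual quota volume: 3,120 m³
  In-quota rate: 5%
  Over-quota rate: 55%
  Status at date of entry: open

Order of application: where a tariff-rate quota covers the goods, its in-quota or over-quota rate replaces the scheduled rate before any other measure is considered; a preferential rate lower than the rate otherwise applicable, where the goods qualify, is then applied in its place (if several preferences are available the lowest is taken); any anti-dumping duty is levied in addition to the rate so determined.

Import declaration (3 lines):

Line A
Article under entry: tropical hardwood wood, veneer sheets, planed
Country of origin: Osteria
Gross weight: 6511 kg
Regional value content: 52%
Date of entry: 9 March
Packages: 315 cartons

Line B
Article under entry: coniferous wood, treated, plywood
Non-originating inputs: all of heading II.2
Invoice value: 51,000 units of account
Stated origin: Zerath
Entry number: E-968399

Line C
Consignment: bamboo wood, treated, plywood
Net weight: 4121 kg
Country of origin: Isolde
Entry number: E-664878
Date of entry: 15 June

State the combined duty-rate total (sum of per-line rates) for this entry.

Line A: tropical hardwood → II.3; veneer sheets → II.3.2; planed → II.3.2.2. Scheduled 11%. Osteria agreement on II.3.2: RVC ≥ 50% → 12% available; preference 12% not lower than 11% → no reduction. → 11%.
Line B: coniferous → II.1; plywood → II.1.1; treated → II.1.1.1. Scheduled 3%. quota on II.1 open → in-quota 3%; Zerath agreement on II.2.2.3: II.1.1.1 not covered. → 3%.
Line C: bamboo → II.4; plywood → II.4.4; treated → II.4.4.1. Scheduled 24%. No special measure applies. → 24%.
Sum: 11% + 3% + 24% = 38%.

38%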